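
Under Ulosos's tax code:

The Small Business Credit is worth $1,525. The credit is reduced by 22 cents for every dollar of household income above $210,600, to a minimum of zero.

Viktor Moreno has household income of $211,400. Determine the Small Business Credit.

$1,349

Small Business Credit: 22% of the $800 excess over $210,600 is $176; credit = $1,525 − $176 = $1,349.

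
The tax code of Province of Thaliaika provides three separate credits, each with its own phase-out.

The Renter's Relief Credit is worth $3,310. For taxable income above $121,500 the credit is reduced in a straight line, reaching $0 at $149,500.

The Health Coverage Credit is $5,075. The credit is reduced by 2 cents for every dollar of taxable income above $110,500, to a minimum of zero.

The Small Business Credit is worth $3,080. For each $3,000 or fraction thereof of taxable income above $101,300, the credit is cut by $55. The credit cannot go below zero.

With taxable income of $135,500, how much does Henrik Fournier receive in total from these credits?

$8,650

Renter's Relief Credit: $135,500 is $14,000 into a $28,000 phase-out range, leaving 14,000/28,000 of the credit: $3,310 × 14,000/28,000 = $1,655.
Health Coverage Credit: 2% of the $25,000 excess over $110,500 is $500; credit = $5,075 − $500 = $4,575.
Small Business Credit: income exceeds $101,300 by $34,200, which is 12 full-or-partial $3,000 increments; reduction = 12 × $55 = $660, leaving $2,420.
Total: $1,655 + $4,575 + $2,420 = $8,650.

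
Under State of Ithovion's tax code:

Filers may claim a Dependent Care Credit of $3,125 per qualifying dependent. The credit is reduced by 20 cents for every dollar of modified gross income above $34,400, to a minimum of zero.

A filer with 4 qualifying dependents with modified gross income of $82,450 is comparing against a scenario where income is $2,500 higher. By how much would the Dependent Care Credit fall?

At $82,450 — base = 4 × $3,125 = $12,500. 20% of the $48,050 excess over $34,400 is $9,610; credit = $12,500 − $9,610 = $2,890.
At $84,950 — base = 4 × $3,125 = $12,500. 20% of the $50,550 excess over $34,400 is $10,110; credit = $12,500 − $10,110 = $2,390.
Lost: $2,890 − $2,390 = $500.

$500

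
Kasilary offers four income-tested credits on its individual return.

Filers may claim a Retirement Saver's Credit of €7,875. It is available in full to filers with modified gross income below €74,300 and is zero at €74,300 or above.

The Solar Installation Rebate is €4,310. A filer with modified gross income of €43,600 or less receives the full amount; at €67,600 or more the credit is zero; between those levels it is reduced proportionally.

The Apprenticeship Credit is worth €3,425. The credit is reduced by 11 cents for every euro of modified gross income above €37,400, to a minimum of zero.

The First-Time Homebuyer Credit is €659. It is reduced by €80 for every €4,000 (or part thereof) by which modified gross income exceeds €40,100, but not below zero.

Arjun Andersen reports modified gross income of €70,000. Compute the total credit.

Retirement Saver's Credit: €70,000 is below the €74,300 cutoff, so the full €7,875 applies.
Solar Installation Rebate: €70,000 is at or above €67,600, so the credit is €0.
Apprenticeship Credit: 11% of the €32,600 excess over €37,400 is €3,586 ≥ base, so the credit is €0.
First-Time Homebuyer Credit: income exceeds €40,100 by €29,900, which is 8 full-or-partial €4,000 increments; reduction = 8 × €80 = €640, leaving €19.
Total: €7,875 + €0 + €0 + €19 = €7,894.

€7,894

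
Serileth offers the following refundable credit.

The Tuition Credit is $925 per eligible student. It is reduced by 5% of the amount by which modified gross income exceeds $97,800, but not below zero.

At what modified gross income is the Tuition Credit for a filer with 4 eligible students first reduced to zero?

Full credit = 4 × $925 = $3,700.
The credit falls by 5% of each dollar above $97,800, so it reaches zero when the excess is $3,700 / 5% = $74,000: income = $97,800 + $74,000 = $171,800.

$171,800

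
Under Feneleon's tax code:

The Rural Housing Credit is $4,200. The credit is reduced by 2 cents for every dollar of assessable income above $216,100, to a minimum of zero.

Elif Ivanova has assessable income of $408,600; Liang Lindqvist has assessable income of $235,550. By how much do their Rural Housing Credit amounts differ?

Elif ($408,600): Rural Housing Credit: 2% of the $192,500 excess over $216,100 is $3,850; credit = $4,200 − $3,850 = $350.
Liang ($235,550): Rural Housing Credit: 2% of the $19,450 excess over $216,100 is $389; credit = $4,200 − $389 = $3,811.
Difference: |$350 − $3,811| = $3,461.

$3,461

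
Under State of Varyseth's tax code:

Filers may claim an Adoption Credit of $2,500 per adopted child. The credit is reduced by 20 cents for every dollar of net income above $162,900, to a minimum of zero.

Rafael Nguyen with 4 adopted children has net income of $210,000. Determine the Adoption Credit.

Adoption Credit: base = 4 × $2,500 = $10,000. 20% of the $47,100 excess over $162,900 is $9,420; credit = $10,000 − $9,420 = $580.

$580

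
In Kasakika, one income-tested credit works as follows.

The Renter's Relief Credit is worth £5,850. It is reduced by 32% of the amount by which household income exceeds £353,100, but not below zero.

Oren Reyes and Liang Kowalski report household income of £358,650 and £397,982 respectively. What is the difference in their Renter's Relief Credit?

Oren (£358,650): Renter's Relief Credit: 32% of the £5,550 excess over £353,100 is £1,776; credit = £5,850 − £1,776 = £4,074.
Liang (£397,982): Renter's Relief Credit: 32% of the £44,882 excess over £353,100 is £14,362.24 ≥ base, so the credit is £0.
Difference: |£4,074 − £0| = £4,074.

£4,074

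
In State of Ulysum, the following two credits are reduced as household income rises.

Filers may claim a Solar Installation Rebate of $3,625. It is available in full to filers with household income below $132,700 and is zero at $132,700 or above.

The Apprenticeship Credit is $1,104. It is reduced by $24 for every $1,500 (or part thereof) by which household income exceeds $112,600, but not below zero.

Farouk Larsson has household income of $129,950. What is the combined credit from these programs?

$4,441

Solar Installation Rebate: $129,950 is below the $132,700 cutoff, so the full $3,625 applies.
Apprenticeship Credit: income exceeds $112,600 by $17,350, which is 12 full-or-partial $1,500 increments; reduction = 12 × $24 = $288, leaving $816.
Total: $3,625 + $816 = $4,441.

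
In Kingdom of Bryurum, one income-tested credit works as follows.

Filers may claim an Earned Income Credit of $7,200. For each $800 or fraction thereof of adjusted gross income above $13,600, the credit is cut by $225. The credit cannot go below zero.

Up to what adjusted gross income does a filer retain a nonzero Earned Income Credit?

$38,400

After 31 increments the reduction is 31 × $225 = $6,975, leaving $225; one more increment wipes it out. Increment 31 ends at excess 31 × $800 = $24,800, so the highest qualifying income is $13,600 + $24,800 = $38,400.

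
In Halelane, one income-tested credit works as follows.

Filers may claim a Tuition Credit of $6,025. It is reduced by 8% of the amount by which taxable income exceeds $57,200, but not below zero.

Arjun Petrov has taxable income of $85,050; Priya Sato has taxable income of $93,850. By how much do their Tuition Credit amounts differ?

$704

Arjun ($85,050): Tuition Credit: 8% of the $27,850 excess over $57,200 is $2,228; credit = $6,025 − $2,228 = $3,797.
Priya ($93,850): Tuition Credit: 8% of the $36,650 excess over $57,200 is $2,932; credit = $6,025 − $2,932 = $3,093.
Difference: |$3,797 − $3,093| = $704.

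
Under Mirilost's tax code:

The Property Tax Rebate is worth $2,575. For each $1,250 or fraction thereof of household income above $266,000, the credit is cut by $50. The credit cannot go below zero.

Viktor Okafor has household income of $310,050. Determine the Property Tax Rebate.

Property Tax Rebate: income exceeds $266,000 by $44,050, which is 36 full-or-partial $1,250 increments; reduction = 36 × $50 = $1,800, leaving $775.

$775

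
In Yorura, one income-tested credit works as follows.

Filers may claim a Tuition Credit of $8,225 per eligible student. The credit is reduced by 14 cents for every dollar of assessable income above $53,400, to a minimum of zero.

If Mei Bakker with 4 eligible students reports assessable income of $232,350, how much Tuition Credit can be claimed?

Tuition Credit: base = 4 × $8,225 = $32,900. 14% of the $178,950 excess over $53,400 is $25,053; credit = $32,900 − $25,053 = $7,847.

$7,847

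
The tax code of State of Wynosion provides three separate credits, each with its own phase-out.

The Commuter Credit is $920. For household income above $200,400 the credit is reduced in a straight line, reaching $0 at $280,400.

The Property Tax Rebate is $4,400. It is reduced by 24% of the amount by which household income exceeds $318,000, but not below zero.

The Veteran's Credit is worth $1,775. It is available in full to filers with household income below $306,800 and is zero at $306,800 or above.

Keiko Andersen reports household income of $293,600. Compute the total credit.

Commuter Credit: $293,600 is at or above $280,400, so the credit is $0.
Property Tax Rebate: $293,600 is at or below the $318,000 threshold, so the full $4,400 applies.
Veteran's Credit: $293,600 is below the $306,800 cutoff, so the full $1,775 applies.
Total: $0 + $4,400 + $1,775 = $6,175.

$6,175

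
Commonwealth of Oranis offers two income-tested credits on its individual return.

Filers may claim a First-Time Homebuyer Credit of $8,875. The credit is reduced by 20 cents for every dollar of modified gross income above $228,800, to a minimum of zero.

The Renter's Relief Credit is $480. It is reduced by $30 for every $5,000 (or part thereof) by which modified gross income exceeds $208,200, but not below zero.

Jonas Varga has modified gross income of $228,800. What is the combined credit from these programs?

First-Time Homebuyer Credit: $228,800 is at or below the $228,800 threshold, so the full $8,875 applies.
Renter's Relief Credit: income exceeds $208,200 by $20,600, which is 5 full-or-partial $5,000 increments; reduction = 5 × $30 = $150, leaving $330.
Total: $8,875 + $330 = $9,205.

$9,205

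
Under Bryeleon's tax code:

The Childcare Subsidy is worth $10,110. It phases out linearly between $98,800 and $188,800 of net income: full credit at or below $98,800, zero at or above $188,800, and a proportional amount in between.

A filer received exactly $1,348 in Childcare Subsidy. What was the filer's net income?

$176,800

$1,348 is 1,348/10,110 of the full $10,110, so 8,762/10,110 of the $90,000 range has been used: income = $98,800 + $90,000 × 8,762/10,110 = $176,800.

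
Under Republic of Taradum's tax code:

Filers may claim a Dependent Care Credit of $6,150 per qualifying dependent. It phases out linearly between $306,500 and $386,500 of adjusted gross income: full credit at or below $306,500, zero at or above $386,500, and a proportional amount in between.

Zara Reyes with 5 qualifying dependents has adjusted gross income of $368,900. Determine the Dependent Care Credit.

Dependent Care Credit: base = 5 × $6,150 = $30,750. $368,900 is $62,400 into a $80,000 phase-out range, leaving 17,600/80,000 of the credit: $30,750 × 17,600/80,000 = $6,765.

$6,765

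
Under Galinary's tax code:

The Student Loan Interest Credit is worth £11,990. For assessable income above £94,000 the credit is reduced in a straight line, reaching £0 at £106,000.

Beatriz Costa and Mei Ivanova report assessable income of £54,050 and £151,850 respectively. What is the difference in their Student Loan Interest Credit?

£11,990

Beatriz (£54,050): Student Loan Interest Credit: £54,050 is at or below the £94,000 threshold, so the full £11,990 applies.
Mei (£151,850): Student Loan Interest Credit: £151,850 is at or above £106,000, so the credit is £0.
Difference: |£11,990 − £0| = £11,990.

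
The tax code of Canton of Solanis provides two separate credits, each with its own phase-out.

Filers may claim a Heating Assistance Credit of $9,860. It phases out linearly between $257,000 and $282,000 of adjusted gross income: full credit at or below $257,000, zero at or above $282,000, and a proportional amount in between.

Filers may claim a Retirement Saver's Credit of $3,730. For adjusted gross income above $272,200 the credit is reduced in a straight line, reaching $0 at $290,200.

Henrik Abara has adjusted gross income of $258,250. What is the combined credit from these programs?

Heating Assistance Credit: $258,250 is $1,250 into a $25,000 phase-out range, leaving 23,750/25,000 of the credit: $9,860 × 23,750/25,000 = $9,367.
Retirement Saver's Credit: $258,250 is at or below the $272,200 threshold, so the full $3,730 applies.
Total: $9,367 + $3,730 = $13,097.

$13,097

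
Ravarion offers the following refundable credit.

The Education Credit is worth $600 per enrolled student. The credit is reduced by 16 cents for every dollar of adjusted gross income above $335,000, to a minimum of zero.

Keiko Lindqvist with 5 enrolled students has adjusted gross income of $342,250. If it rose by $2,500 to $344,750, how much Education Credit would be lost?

At $342,250 — base = 5 × $600 = $3,000. 16% of the $7,250 excess over $335,000 is $1,160; credit = $3,000 − $1,160 = $1,840.
At $344,750 — base = 5 × $600 = $3,000. 16% of the $9,750 excess over $335,000 is $1,560; credit = $3,000 − $1,560 = $1,440.
Lost: $1,840 − $1,440 = $400.

$400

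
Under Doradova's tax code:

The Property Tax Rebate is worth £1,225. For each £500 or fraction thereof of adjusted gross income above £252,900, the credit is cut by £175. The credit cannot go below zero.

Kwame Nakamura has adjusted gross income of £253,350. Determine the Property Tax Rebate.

£1,050

Property Tax Rebate: income exceeds £252,900 by £450, which is 1 full-or-partial £500 increment; reduction = 1 × £175 = £175, leaving £1,050.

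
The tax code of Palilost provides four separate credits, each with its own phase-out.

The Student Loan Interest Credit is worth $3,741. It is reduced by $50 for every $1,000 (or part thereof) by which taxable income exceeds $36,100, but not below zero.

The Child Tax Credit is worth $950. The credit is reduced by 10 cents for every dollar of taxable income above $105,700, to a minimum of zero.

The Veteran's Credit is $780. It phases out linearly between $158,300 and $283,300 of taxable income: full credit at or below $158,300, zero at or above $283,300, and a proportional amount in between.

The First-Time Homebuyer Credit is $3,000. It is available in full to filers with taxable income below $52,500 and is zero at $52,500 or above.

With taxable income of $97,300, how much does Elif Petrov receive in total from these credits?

Student Loan Interest Credit: income exceeds $36,100 by $61,200, which is 62 full-or-partial $1,000 increments; reduction = 62 × $50 = $3,100, leaving $641.
Child Tax Credit: $97,300 is at or below the $105,700 threshold, so the full $950 applies.
Veteran's Credit: $97,300 is at or below the $158,300 threshold, so the full $780 applies.
First-Time Homebuyer Credit: $97,300 meets or exceeds the $52,500 cutoff, so the credit is $0.
Total: $641 + $950 + $780 + $0 = $2,371.

$2,371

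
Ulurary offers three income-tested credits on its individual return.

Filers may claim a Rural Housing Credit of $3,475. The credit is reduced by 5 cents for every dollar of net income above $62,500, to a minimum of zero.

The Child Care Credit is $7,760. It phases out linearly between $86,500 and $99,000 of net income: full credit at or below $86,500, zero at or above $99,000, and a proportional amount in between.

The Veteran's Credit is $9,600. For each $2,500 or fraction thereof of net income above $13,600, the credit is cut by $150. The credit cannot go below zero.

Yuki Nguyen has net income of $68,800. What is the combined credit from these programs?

$17,070

Rural Housing Credit: 5% of the $6,300 excess over $62,500 is $315; credit = $3,475 − $315 = $3,160.
Child Care Credit: $68,800 is at or below the $86,500 threshold, so the full $7,760 applies.
Veteran's Credit: income exceeds $13,600 by $55,200, which is 23 full-or-partial $2,500 increments; reduction = 23 × $150 = $3,450, leaving $6,150.
Total: $3,160 + $7,760 + $6,150 = $17,070.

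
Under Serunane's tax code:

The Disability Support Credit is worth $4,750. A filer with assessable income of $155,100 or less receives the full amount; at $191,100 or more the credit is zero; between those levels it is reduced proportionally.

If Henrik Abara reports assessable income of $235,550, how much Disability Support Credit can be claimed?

Disability Support Credit: $235,550 is at or above $191,100, so the credit is $0.

$0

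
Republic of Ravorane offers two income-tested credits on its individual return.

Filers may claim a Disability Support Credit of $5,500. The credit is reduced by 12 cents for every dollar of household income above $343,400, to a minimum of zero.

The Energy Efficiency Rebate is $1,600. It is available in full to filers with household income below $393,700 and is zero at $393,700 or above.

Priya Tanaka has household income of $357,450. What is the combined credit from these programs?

$5,414

Disability Support Credit: 12% of the $14,050 excess over $343,400 is $1,686; credit = $5,500 − $1,686 = $3,814.
Energy Efficiency Rebate: $357,450 is below the $393,700 cutoff, so the full $1,600 applies.
Total: $3,814 + $1,600 = $5,414.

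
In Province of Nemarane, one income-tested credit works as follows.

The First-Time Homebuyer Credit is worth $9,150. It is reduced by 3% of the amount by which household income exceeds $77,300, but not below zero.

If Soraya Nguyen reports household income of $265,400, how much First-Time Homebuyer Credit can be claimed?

First-Time Homebuyer Credit: 3% of the $188,100 excess over $77,300 is $5,643; credit = $9,150 − $5,643 = $3,507.

$3,507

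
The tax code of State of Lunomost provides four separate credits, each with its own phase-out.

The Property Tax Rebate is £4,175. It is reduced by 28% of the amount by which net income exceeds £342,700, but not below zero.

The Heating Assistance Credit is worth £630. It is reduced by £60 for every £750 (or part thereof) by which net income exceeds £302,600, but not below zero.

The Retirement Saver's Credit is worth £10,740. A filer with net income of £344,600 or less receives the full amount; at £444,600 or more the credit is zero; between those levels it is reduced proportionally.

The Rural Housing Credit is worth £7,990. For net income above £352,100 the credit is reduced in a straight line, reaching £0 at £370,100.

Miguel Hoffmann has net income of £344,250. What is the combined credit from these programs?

£22,471

Property Tax Rebate: 28% of the £1,550 excess over £342,700 is £434; credit = £4,175 − £434 = £3,741.
Heating Assistance Credit: income exceeds £302,600 by £41,650 → 56 increments × £60 = £3,360 ≥ base, so the credit is £0.
Retirement Saver's Credit: £344,250 is at or below the £344,600 threshold, so the full £10,740 applies.
Rural Housing Credit: £344,250 is at or below the £352,100 threshold, so the full £7,990 applies.
Total: £3,741 + £0 + £10,740 + £7,990 = £22,471.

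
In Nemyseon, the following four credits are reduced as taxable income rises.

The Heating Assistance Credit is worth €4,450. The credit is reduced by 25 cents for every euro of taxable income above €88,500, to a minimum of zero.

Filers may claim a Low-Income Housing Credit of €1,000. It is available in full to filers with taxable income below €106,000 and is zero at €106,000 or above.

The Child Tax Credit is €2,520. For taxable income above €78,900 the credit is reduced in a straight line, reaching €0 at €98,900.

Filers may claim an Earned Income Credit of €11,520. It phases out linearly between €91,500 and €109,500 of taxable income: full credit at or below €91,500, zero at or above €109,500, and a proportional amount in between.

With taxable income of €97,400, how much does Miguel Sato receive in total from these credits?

Heating Assistance Credit: 25% of the €8,900 excess over €88,500 is €2,225; credit = €4,450 − €2,225 = €2,225.
Low-Income Housing Credit: €97,400 is below the €106,000 cutoff, so the full €1,000 applies.
Child Tax Credit: €97,400 is €18,500 into a €20,000 phase-out range, leaving 1,500/20,000 of the credit: €2,520 × 1,500/20,000 = €189.
Earned Income Credit: €97,400 is €5,900 into a €18,000 phase-out range, leaving 12,100/18,000 of the credit: €11,520 × 12,100/18,000 = €7,744.
Total: €2,225 + €1,000 + €189 + €7,744 = €11,158.

€11,158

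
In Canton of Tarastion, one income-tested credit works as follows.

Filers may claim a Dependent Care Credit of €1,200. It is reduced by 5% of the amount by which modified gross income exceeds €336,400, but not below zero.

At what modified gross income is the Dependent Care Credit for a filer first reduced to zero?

The credit falls by 5% of each euro above €336,400, so it reaches zero when the excess is €1,200 / 5% = €24,000: income = €336,400 + €24,000 = €360,400.

€360,400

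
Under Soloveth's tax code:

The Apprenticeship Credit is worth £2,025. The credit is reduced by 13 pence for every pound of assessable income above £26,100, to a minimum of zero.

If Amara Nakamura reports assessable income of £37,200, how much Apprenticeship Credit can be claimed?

Apprenticeship Credit: 13% of the £11,100 excess over £26,100 is £1,443; credit = £2,025 − £1,443 = £582.

£582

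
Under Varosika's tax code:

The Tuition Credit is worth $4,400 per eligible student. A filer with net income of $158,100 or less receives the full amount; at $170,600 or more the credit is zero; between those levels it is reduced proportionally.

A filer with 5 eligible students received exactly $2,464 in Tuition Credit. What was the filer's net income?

$169,200

Full credit = 5 × $4,400 = $22,000.
$2,464 is 2,464/22,000 of the full $22,000, so 19,536/22,000 of the $12,500 range has been used: income = $158,100 + $12,500 × 19,536/22,000 = $169,200.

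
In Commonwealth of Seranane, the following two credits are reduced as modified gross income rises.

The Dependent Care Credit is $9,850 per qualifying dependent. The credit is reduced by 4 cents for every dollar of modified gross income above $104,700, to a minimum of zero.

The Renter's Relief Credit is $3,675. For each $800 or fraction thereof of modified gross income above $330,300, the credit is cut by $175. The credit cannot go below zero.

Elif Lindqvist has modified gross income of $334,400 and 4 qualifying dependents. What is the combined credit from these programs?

$32,837

Dependent Care Credit: base = 4 × $9,850 = $39,400. 4% of the $229,700 excess over $104,700 is $9,188; credit = $39,400 − $9,188 = $30,212.
Renter's Relief Credit: income exceeds $330,300 by $4,100, which is 6 full-or-partial $800 increments; reduction = 6 × $175 = $1,050, leaving $2,625.
Total: $30,212 + $2,625 = $32,837.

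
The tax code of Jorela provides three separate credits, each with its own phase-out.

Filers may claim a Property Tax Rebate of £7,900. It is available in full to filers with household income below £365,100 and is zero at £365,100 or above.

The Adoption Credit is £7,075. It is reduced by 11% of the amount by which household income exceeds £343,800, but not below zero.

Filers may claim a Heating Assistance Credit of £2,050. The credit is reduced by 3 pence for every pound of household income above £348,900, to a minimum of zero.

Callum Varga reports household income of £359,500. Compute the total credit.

£14,980

Property Tax Rebate: £359,500 is below the £365,100 cutoff, so the full £7,900 applies.
Adoption Credit: 11% of the £15,700 excess over £343,800 is £1,727; credit = £7,075 − £1,727 = £5,348.
Heating Assistance Credit: 3% of the £10,600 excess over £348,900 is £318; credit = £2,050 − £318 = £1,732.
Total: £7,900 + £5,348 + £1,732 = £14,980.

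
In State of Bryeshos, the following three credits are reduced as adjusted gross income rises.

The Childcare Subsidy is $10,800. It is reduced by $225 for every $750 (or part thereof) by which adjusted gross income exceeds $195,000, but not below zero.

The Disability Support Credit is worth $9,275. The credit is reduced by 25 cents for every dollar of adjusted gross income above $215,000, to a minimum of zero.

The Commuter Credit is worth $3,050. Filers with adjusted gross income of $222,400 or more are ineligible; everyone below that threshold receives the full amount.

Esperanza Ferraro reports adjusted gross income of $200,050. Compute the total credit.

Childcare Subsidy: income exceeds $195,000 by $5,050, which is 7 full-or-partial $750 increments; reduction = 7 × $225 = $1,575, leaving $9,225.
Disability Support Credit: $200,050 is at or below the $215,000 threshold, so the full $9,275 applies.
Commuter Credit: $200,050 is below the $222,400 cutoff, so the full $3,050 applies.
Total: $9,225 + $9,275 + $3,050 = $21,550.

$21,550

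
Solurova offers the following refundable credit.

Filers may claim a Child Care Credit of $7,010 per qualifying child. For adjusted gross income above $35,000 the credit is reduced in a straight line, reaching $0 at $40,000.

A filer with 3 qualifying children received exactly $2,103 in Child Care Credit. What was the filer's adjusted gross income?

$39,500

Full credit = 3 × $7,010 = $21,030.
$2,103 is 2,103/21,030 of the full $21,030, so 18,927/21,030 of the $5,000 range has been used: income = $35,000 + $5,000 × 18,927/21,030 = $39,500.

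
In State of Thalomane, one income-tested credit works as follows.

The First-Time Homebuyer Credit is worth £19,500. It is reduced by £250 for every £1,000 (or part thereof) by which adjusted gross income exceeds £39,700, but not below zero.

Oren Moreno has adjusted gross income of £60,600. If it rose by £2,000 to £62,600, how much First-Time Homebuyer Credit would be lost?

£500

At £60,600 — income exceeds £39,700 by £20,900, which is 21 full-or-partial £1,000 increments; reduction = 21 × £250 = £5,250, leaving £14,250.
At £62,600 — income exceeds £39,700 by £22,900, which is 23 full-or-partial £1,000 increments; reduction = 23 × £250 = £5,750, leaving £13,750.
Lost: £14,250 − £13,750 = £500.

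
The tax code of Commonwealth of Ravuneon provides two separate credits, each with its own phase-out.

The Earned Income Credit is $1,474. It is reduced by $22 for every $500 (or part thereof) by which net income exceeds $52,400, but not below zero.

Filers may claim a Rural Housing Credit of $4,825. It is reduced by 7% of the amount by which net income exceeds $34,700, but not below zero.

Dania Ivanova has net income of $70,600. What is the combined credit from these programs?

$2,972

Earned Income Credit: income exceeds $52,400 by $18,200, which is 37 full-or-partial $500 increments; reduction = 37 × $22 = $814, leaving $660.
Rural Housing Credit: 7% of the $35,900 excess over $34,700 is $2,513; credit = $4,825 − $2,513 = $2,312.
Total: $660 + $2,312 = $2,972.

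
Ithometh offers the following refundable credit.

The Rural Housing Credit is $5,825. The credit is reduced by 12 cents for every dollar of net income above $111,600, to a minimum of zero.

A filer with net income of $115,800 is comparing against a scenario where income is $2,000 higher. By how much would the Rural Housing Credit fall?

$240

At $115,800 — 12% of the $4,200 excess over $111,600 is $504; credit = $5,825 − $504 = $5,321.
At $117,800 — 12% of the $6,200 excess over $111,600 is $744; credit = $5,825 − $744 = $5,081.
Lost: $5,321 − $5,081 = $240.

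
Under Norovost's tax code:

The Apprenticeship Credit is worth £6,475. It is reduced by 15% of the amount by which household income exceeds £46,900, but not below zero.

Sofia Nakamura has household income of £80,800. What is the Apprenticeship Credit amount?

Apprenticeship Credit: 15% of the £33,900 excess over £46,900 is £5,085; credit = £6,475 − £5,085 = £1,390.

£1,390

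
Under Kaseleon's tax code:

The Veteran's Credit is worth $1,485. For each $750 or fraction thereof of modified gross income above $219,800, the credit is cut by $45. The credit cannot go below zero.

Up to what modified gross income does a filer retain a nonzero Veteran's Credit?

$243,800

After 32 increments the reduction is 32 × $45 = $1,440, leaving $45; one more increment wipes it out. Increment 32 ends at excess 32 × $750 = $24,000, so the highest qualifying income is $219,800 + $24,000 = $243,800.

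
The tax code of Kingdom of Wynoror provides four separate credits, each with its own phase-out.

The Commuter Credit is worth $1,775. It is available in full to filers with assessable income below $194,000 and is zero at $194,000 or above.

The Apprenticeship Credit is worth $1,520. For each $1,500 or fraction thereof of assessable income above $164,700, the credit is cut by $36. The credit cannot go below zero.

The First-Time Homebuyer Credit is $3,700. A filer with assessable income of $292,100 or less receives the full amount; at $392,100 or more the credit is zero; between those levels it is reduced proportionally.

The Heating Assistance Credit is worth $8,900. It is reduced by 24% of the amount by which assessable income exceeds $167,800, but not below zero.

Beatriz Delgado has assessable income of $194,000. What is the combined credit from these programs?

Commuter Credit: $194,000 meets or exceeds the $194,000 cutoff, so the credit is $0.
Apprenticeship Credit: income exceeds $164,700 by $29,300, which is 20 full-or-partial $1,500 increments; reduction = 20 × $36 = $720, leaving $800.
First-Time Homebuyer Credit: $194,000 is at or below the $292,100 threshold, so the full $3,700 applies.
Heating Assistance Credit: 24% of the $26,200 excess over $167,800 is $6,288; credit = $8,900 − $6,288 = $2,612.
Total: $0 + $800 + $3,700 + $2,612 = $7,112.

$7,112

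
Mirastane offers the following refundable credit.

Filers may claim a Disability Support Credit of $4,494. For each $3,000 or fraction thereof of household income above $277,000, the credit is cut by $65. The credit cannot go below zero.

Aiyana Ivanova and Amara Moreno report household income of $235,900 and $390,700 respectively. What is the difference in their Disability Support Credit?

$2,470

Aiyana ($235,900): Disability Support Credit: $235,900 is at or below the $277,000 threshold, so the full $4,494 applies.
Amara ($390,700): Disability Support Credit: income exceeds $277,000 by $113,700, which is 38 full-or-partial $3,000 increments; reduction = 38 × $65 = $2,470, leaving $2,024.
Difference: |$4,494 − $2,024| = $2,470.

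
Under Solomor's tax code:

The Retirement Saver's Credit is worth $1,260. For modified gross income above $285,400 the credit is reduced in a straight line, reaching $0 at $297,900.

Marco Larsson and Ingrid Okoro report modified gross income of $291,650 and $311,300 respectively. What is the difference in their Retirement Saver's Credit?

$630

Marco ($291,650): Retirement Saver's Credit: $291,650 is $6,250 into a $12,500 phase-out range, leaving 6,250/12,500 of the credit: $1,260 × 6,250/12,500 = $630.
Ingrid ($311,300): Retirement Saver's Credit: $311,300 is at or above $297,900, so the credit is $0.
Difference: |$630 − $0| = $630.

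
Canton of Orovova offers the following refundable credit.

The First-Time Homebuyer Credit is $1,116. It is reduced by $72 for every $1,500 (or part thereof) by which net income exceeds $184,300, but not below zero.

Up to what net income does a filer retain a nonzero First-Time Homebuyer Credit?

After 15 increments the reduction is 15 × $72 = $1,080, leaving $36; one more increment wipes it out. Increment 15 ends at excess 15 × $1,500 = $22,500, so the highest qualifying income is $184,300 + $22,500 = $206,800.

$206,800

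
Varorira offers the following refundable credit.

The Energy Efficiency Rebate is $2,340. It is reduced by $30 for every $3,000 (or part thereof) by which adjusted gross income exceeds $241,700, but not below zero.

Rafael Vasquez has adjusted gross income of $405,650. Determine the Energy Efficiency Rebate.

Energy Efficiency Rebate: income exceeds $241,700 by $163,950, which is 55 full-or-partial $3,000 increments; reduction = 55 × $30 = $1,650, leaving $690.

$690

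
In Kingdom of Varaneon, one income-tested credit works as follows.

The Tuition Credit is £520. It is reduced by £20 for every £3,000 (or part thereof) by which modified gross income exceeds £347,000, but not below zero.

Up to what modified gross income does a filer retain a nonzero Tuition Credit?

£422,000

After 25 increments the reduction is 25 × £20 = £500, leaving £20; one more increment wipes it out. Increment 25 ends at excess 25 × £3,000 = £75,000, so the highest qualifying income is £347,000 + £75,000 = £422,000.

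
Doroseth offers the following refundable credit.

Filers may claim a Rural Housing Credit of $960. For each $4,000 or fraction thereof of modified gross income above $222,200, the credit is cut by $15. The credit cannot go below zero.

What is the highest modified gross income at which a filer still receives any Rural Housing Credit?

$474,200

After 63 increments the reduction is 63 × $15 = $945, leaving $15; one more increment wipes it out. Increment 63 ends at excess 63 × $4,000 = $252,000, so the highest qualifying income is $222,200 + $252,000 = $474,200.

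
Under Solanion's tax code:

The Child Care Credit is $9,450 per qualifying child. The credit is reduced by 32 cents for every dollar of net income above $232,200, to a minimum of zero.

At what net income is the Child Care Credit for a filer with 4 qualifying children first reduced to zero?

Full credit = 4 × $9,450 = $37,800.
The credit falls by 32% of each dollar above $232,200, so it reaches zero when the excess is $37,800 / 32% = $118,125: income = $232,200 + $118,125 = $350,325.

$350,325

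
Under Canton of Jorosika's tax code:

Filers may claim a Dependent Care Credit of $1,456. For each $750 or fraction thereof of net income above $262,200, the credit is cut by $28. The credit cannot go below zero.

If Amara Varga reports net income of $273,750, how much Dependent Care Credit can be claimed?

Dependent Care Credit: income exceeds $262,200 by $11,550, which is 16 full-or-partial $750 increments; reduction = 16 × $28 = $448, leaving $1,008.

$1,008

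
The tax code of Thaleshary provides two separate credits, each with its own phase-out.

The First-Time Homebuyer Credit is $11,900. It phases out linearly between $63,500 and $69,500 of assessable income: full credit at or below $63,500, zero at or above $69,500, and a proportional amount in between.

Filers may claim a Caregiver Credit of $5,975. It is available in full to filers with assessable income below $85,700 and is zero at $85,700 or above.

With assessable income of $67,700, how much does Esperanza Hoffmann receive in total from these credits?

First-Time Homebuyer Credit: $67,700 is $4,200 into a $6,000 phase-out range, leaving 1,800/6,000 of the credit: $11,900 × 1,800/6,000 = $3,570.
Caregiver Credit: $67,700 is below the $85,700 cutoff, so the full $5,975 applies.
Total: $3,570 + $5,975 = $9,545.

$9,545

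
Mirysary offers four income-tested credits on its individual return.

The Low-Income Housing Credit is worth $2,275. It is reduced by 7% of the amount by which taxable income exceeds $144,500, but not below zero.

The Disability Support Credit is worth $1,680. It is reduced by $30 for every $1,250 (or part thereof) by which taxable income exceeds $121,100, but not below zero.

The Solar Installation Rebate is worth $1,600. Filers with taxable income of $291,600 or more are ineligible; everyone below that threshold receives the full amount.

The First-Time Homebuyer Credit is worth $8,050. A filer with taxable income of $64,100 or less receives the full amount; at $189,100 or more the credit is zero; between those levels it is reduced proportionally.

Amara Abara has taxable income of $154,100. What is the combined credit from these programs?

Low-Income Housing Credit: 7% of the $9,600 excess over $144,500 is $672; credit = $2,275 − $672 = $1,603.
Disability Support Credit: income exceeds $121,100 by $33,000, which is 27 full-or-partial $1,250 increments; reduction = 27 × $30 = $810, leaving $870.
Solar Installation Rebate: $154,100 is below the $291,600 cutoff, so the full $1,600 applies.
First-Time Homebuyer Credit: $154,100 is $90,000 into a $125,000 phase-out range, leaving 35,000/125,000 of the credit: $8,050 × 35,000/125,000 = $2,254.
Total: $1,603 + $870 + $1,600 + $2,254 = $6,327.

$6,327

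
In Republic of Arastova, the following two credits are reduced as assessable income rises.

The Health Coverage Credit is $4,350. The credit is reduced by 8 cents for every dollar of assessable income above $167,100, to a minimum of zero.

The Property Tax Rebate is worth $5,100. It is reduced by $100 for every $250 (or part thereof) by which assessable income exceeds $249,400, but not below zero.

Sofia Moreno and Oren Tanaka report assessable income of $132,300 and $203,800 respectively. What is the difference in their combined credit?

Sofia ($132,300): Health Coverage Credit: $132,300 is at or below the $167,100 threshold, so the full $4,350 applies. Property Tax Rebate: $132,300 is at or below the $249,400 threshold, so the full $5,100 applies. total $4,350 + $5,100 = $9,450
Oren ($203,800): Health Coverage Credit: 8% of the $36,700 excess over $167,100 is $2,936; credit = $4,350 − $2,936 = $1,414. Property Tax Rebate: $203,800 is at or below the $249,400 threshold, so the full $5,100 applies. total $1,414 + $5,100 = $6,514
Difference: |$9,450 − $6,514| = $2,936.

$2,936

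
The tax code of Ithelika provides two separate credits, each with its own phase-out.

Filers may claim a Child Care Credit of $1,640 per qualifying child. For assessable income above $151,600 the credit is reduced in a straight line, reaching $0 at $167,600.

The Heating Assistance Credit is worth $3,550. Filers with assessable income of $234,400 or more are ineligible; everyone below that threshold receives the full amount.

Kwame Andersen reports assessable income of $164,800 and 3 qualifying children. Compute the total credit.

Child Care Credit: base = 3 × $1,640 = $4,920. $164,800 is $13,200 into a $16,000 phase-out range, leaving 2,800/16,000 of the credit: $4,920 × 2,800/16,000 = $861.
Heating Assistance Credit: $164,800 is below the $234,400 cutoff, so the full $3,550 applies.
Total: $861 + $3,550 = $4,411.

$4,411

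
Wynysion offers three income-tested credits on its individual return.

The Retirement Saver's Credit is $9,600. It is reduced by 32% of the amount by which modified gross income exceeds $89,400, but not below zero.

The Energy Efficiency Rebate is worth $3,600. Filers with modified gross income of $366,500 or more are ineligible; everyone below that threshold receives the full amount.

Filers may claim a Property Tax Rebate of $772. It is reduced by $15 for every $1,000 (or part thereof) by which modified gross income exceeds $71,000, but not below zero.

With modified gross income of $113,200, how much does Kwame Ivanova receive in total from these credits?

$5,711

Retirement Saver's Credit: 32% of the $23,800 excess over $89,400 is $7,616; credit = $9,600 − $7,616 = $1,984.
Energy Efficiency Rebate: $113,200 is below the $366,500 cutoff, so the full $3,600 applies.
Property Tax Rebate: income exceeds $71,000 by $42,200, which is 43 full-or-partial $1,000 increments; reduction = 43 × $15 = $645, leaving $127.
Total: $1,984 + $3,600 + $127 = $5,711.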